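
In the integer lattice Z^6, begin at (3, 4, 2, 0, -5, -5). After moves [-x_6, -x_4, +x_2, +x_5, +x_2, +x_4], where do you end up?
(3, 6, 2, 0, -4, -6)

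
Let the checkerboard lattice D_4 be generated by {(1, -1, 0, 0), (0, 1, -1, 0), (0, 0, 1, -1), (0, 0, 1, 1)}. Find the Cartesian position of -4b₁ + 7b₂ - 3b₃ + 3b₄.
(-4, 11, -7, 6)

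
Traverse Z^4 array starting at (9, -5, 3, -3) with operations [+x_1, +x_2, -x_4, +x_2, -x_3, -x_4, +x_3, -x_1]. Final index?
(9, -3, 3, -5)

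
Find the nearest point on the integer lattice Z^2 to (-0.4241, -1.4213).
(0, -1)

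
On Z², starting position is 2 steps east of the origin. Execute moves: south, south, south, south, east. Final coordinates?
(3, -4)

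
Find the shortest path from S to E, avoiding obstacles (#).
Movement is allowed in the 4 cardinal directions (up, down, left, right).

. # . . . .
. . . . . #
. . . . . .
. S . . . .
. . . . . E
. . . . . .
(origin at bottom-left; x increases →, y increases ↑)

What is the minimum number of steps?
5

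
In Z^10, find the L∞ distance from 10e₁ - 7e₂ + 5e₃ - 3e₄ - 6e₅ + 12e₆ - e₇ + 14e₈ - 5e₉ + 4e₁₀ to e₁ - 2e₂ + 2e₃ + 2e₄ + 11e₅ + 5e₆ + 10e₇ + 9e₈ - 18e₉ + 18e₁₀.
17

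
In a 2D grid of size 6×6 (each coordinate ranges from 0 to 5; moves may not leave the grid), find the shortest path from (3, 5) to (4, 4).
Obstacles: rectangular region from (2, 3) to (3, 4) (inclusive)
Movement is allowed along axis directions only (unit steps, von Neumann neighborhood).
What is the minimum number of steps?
2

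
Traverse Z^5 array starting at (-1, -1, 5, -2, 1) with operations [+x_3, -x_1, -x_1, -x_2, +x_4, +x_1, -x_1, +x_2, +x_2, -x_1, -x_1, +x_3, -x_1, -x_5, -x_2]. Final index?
(-6, -1, 7, -1, 0)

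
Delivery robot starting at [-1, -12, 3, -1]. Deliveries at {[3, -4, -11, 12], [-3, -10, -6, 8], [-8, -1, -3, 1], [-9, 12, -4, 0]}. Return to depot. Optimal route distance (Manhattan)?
132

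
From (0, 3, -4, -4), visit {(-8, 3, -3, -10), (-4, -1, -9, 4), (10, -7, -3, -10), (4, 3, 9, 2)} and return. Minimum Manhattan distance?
136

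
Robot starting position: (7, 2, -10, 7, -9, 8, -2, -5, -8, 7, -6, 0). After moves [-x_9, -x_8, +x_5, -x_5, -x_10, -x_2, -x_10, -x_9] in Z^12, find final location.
(7, 1, -10, 7, -9, 8, -2, -6, -10, 5, -6, 0)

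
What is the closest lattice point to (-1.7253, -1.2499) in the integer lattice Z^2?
(-2, -1)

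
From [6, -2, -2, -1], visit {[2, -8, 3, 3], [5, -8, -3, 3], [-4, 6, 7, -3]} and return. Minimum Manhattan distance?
80
(one optimal route: (6, -2, -2, -1) → (5, -8, -3, 3) → (2, -8, 3, 3) → (-4, 6, 7, -3) → (6, -2, -2, -1))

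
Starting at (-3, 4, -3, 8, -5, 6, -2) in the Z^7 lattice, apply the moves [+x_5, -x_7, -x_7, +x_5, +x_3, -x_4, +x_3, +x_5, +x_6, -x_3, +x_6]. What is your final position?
(-3, 4, -2, 7, -2, 8, -4)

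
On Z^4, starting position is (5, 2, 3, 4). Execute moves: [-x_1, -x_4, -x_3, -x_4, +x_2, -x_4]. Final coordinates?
(4, 3, 2, 1)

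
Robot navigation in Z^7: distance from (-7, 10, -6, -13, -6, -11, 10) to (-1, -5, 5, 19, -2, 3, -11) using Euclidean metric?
45.3762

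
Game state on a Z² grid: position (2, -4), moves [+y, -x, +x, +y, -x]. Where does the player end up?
(1, -2)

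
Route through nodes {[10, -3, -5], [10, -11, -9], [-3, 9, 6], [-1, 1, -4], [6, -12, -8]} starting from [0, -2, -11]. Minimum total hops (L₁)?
73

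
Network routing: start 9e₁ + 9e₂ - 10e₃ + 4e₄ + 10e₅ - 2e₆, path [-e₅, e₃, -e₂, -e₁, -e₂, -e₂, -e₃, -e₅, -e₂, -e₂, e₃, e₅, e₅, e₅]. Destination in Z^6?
(8, 4, -9, 4, 11, -2)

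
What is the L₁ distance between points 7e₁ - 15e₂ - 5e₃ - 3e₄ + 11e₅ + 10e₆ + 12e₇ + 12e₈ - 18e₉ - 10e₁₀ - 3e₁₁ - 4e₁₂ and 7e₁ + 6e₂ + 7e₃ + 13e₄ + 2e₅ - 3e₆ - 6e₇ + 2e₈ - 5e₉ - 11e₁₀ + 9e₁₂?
129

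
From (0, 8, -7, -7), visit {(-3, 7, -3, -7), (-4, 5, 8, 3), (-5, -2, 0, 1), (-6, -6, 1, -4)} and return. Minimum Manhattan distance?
92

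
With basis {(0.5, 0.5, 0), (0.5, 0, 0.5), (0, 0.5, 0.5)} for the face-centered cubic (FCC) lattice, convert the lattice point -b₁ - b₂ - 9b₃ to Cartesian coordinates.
(-1, -5, -5)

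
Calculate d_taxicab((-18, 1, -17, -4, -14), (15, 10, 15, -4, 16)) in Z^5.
104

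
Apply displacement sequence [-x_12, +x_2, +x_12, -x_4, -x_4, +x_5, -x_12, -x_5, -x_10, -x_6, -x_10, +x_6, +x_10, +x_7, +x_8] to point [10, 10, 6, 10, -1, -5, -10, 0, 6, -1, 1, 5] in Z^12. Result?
(10, 11, 6, 8, -1, -5, -9, 1, 6, -2, 1, 4)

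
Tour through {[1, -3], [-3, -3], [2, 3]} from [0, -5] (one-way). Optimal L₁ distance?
16
(one optimal route: (0, -5) → (-3, -3) → (1, -3) → (2, 3))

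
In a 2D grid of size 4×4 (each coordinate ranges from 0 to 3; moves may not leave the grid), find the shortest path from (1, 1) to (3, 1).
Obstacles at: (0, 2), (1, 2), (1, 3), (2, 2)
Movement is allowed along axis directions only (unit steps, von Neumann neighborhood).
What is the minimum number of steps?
2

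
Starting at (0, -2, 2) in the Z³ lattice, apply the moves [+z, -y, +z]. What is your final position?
(0, -3, 4)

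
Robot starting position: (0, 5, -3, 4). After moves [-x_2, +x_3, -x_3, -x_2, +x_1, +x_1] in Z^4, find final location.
(2, 3, -3, 4)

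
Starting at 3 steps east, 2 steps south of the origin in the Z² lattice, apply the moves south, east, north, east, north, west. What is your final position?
(4, -1)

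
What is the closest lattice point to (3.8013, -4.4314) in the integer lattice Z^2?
(4, -4)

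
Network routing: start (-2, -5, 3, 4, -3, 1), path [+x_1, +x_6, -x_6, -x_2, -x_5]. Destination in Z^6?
(-1, -6, 3, 4, -4, 1)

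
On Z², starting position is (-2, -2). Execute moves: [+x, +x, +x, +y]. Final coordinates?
(1, -1)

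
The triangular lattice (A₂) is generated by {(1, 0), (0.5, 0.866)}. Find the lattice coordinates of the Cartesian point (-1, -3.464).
b₁ - 4b₂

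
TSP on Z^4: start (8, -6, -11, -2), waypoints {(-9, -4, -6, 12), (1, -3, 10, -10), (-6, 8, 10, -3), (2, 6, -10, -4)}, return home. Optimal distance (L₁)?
164
(one optimal route: (8, -6, -11, -2) → (-9, -4, -6, 12) → (1, -3, 10, -10) → (-6, 8, 10, -3) → (2, 6, -10, -4) → (8, -6, -11, -2))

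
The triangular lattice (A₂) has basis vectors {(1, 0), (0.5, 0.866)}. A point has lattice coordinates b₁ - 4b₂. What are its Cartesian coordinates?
(-1, -3.464)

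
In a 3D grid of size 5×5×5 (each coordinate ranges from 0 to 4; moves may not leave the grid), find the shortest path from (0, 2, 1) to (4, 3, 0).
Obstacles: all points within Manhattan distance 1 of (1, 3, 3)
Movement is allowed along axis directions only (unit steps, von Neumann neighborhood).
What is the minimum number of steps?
6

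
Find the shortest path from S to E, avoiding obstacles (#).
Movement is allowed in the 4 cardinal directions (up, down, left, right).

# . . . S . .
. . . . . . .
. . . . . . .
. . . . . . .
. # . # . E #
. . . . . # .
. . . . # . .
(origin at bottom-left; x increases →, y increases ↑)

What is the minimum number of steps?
5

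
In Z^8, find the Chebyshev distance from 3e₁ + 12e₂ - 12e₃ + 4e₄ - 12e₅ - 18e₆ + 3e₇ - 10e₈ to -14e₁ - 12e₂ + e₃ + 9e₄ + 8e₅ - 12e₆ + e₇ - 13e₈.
24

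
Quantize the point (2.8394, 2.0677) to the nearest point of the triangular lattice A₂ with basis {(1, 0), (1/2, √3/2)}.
(3, 1.732)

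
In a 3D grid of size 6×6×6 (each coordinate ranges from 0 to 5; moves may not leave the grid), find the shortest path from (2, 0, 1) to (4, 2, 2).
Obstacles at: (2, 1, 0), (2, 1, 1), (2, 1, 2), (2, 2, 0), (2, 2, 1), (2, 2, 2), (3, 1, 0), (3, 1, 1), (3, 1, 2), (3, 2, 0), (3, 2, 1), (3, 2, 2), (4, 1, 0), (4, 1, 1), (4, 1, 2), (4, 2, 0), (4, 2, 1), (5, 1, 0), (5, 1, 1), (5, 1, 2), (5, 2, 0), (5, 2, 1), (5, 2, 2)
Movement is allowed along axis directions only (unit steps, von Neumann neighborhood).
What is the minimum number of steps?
7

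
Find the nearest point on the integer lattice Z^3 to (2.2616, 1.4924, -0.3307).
(2, 1, 0)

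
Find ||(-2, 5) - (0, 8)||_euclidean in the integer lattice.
3.60555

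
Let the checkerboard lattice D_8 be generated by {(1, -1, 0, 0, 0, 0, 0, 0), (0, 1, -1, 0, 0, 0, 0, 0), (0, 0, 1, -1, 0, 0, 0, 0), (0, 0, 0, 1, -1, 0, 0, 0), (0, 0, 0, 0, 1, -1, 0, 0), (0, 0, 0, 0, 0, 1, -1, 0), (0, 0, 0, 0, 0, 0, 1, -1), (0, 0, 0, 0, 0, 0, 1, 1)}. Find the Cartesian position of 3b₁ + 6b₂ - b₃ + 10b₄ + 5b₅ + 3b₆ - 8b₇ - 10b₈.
(3, 3, -7, 11, -5, -2, -21, -2)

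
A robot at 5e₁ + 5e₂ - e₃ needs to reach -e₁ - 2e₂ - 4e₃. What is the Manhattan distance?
16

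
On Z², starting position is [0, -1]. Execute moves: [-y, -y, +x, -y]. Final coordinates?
(1, -4)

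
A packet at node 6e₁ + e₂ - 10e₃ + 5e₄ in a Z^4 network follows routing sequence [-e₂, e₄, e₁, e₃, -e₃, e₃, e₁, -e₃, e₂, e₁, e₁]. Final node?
(10, 1, -10, 6)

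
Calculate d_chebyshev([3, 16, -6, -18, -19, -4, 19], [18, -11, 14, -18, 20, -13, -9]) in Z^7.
39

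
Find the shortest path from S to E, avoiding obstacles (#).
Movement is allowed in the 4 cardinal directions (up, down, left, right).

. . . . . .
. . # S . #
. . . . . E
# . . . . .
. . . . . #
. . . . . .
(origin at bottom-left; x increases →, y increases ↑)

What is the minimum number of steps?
3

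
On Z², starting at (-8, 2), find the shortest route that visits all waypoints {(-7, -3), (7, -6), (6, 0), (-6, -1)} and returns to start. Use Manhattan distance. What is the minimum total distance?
48
(one optimal route: (-8, 2) → (-7, -3) → (7, -6) → (6, 0) → (-6, -1) → (-8, 2))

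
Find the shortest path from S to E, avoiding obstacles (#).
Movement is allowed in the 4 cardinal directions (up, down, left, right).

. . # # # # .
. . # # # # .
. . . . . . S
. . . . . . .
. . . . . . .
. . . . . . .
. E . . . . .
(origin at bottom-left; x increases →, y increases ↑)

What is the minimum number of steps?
9
(one shortest path: (6, 4) → (5, 4) → (4, 4) → (3, 4) → (2, 4) → (1, 4) → (1, 3) → (1, 2) → (1, 1) → (1, 0))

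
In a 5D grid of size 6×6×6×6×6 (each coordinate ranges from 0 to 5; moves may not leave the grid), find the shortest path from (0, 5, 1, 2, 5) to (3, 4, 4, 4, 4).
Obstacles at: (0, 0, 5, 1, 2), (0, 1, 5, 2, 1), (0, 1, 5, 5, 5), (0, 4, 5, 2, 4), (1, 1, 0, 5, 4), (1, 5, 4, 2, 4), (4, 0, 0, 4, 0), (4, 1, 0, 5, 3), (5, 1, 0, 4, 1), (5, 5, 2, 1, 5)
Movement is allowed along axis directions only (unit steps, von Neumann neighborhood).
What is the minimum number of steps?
10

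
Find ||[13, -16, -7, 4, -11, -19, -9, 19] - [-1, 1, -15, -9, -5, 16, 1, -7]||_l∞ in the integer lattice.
35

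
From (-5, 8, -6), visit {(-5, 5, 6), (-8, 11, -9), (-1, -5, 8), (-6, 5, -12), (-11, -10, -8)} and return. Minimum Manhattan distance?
106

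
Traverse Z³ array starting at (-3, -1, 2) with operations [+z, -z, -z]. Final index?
(-3, -1, 1)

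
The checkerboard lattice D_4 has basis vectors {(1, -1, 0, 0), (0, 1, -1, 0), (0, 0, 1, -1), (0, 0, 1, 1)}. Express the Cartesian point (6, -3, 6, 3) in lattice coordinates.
6b₁ + 3b₂ + 3b₃ + 6b₄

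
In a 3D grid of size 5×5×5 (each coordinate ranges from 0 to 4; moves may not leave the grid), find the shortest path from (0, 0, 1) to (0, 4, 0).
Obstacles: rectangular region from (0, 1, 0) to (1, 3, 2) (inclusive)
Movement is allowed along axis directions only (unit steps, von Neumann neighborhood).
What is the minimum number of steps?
9
(one shortest path: (0, 0, 1) → (1, 0, 1) → (2, 0, 1) → (2, 1, 1) → (2, 2, 1) → (2, 3, 1) → (2, 4, 1) → (1, 4, 1) → (0, 4, 1) → (0, 4, 0))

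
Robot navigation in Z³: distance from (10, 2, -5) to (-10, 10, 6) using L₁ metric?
39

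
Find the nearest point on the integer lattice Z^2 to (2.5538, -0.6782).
(3, -1)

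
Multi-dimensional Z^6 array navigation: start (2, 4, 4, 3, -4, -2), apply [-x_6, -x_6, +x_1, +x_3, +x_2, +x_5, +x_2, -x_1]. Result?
(2, 6, 5, 3, -3, -4)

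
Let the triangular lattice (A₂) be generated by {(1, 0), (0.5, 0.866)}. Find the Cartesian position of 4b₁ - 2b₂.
(3, -1.732)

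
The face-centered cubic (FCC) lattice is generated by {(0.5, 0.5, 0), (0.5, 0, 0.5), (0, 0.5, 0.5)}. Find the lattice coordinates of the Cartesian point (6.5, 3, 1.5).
8b₁ + 5b₂ - 2b₃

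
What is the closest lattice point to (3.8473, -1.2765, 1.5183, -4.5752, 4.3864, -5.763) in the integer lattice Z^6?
(4, -1, 2, -5, 4, -6)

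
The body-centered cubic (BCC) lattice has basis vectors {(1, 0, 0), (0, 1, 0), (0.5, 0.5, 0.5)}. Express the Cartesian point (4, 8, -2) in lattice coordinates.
6b₁ + 10b₂ - 4b₃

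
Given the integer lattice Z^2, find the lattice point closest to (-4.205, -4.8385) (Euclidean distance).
(-4, -5)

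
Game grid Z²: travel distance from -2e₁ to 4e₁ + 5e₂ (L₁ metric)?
11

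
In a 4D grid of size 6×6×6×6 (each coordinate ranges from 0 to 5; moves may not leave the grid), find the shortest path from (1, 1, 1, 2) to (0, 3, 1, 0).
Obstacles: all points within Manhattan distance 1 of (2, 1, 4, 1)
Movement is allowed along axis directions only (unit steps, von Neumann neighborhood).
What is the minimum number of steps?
5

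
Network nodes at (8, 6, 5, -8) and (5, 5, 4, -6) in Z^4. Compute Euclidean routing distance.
3.87298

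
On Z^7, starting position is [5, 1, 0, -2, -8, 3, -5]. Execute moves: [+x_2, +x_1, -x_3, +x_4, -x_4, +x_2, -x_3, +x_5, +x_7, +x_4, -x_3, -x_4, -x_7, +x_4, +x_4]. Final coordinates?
(6, 3, -3, 0, -7, 3, -5)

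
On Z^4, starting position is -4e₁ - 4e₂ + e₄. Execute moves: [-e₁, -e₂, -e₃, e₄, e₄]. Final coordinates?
(-5, -5, -1, 3)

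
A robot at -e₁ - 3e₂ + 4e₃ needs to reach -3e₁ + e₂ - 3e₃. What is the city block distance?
13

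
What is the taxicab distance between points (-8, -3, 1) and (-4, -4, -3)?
9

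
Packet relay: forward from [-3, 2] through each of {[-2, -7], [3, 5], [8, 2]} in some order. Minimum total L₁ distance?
35
(one optimal route: (-3, 2) → (-2, -7) → (3, 5) → (8, 2))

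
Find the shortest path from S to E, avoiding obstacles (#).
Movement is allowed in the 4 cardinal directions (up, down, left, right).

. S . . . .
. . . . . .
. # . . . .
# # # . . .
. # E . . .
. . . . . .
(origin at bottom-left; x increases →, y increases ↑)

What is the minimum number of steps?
7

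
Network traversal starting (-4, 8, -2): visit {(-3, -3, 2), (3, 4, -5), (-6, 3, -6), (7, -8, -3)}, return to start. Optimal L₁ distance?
76
(one optimal route: (-4, 8, -2) → (-3, -3, 2) → (7, -8, -3) → (3, 4, -5) → (-6, 3, -6) → (-4, 8, -2))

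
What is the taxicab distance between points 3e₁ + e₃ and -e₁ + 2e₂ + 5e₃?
10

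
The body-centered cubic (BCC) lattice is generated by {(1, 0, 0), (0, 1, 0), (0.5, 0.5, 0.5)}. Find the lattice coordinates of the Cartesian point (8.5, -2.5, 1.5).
7b₁ - 4b₂ + 3b₃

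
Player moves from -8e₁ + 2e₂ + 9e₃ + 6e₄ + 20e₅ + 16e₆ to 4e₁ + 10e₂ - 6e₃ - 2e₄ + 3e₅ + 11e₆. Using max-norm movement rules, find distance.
17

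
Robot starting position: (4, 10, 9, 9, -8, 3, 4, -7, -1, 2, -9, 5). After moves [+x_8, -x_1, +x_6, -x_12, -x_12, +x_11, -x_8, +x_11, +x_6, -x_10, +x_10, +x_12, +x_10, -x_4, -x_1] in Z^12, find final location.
(2, 10, 9, 8, -8, 5, 4, -7, -1, 3, -7, 4)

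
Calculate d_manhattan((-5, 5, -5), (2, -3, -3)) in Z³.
17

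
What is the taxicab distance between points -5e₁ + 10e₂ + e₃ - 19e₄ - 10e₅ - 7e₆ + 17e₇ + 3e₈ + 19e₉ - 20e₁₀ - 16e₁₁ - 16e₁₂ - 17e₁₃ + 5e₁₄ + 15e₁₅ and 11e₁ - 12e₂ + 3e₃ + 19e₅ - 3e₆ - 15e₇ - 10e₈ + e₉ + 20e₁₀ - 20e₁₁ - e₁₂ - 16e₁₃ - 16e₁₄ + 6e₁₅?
245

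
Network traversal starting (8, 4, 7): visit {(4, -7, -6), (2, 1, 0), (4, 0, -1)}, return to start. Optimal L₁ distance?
60
(one optimal route: (8, 4, 7) → (4, -7, -6) → (4, 0, -1) → (2, 1, 0) → (8, 4, 7))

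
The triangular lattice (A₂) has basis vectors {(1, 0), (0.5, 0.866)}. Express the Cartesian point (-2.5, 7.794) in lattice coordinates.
-7b₁ + 9b₂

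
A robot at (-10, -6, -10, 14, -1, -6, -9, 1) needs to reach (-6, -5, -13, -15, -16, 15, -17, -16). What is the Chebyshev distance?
29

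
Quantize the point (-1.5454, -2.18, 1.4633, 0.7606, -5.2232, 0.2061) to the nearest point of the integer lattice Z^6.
(-2, -2, 1, 1, -5, 0)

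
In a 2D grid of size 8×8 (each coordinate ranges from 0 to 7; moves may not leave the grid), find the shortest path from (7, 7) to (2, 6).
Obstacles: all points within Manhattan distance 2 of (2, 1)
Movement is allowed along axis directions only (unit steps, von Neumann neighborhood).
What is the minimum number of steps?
6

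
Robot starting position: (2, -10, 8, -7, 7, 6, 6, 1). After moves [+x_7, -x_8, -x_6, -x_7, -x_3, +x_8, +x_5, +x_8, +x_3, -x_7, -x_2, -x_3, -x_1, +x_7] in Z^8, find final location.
(1, -11, 7, -7, 8, 5, 6, 2)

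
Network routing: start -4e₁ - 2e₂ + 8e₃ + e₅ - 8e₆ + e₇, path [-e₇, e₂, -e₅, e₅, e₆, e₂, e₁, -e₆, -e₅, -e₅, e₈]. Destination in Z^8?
(-3, 0, 8, 0, -1, -8, 0, 1)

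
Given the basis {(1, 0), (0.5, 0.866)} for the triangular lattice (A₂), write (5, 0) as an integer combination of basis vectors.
5b₁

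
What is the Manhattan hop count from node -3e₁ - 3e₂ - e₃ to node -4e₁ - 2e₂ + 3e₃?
6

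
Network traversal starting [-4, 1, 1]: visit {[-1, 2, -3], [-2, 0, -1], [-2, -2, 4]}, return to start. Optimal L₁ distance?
28
(one optimal route: (-4, 1, 1) → (-1, 2, -3) → (-2, 0, -1) → (-2, -2, 4) → (-4, 1, 1))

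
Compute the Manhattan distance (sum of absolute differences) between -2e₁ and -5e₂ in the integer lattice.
7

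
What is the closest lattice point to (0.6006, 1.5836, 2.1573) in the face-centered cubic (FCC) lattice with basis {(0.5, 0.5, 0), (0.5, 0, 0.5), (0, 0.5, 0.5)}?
(0.5, 1.5, 2)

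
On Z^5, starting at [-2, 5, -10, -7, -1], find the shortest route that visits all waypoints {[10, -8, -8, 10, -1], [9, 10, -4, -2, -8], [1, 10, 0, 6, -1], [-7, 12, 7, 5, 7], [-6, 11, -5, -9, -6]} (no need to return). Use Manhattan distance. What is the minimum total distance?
155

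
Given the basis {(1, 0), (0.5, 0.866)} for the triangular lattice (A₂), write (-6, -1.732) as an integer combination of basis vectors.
-5b₁ - 2b₂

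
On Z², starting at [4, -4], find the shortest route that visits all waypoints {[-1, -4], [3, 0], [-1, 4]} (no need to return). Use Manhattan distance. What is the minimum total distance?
21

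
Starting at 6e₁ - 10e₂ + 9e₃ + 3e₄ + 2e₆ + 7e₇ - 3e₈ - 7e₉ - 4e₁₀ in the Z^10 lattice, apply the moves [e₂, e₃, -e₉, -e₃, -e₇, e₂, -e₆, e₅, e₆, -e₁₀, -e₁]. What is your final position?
(5, -8, 9, 3, 1, 2, 6, -3, -8, -5)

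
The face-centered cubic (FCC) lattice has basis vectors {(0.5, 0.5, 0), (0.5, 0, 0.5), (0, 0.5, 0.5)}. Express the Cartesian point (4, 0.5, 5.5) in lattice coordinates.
-b₁ + 9b₂ + 2b₃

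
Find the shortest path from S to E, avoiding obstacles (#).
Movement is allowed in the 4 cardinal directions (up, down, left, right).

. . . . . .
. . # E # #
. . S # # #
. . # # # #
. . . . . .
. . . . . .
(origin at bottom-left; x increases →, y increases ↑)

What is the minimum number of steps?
6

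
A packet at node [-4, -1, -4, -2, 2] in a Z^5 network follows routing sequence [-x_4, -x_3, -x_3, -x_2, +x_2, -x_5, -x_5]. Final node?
(-4, -1, -6, -3, 0)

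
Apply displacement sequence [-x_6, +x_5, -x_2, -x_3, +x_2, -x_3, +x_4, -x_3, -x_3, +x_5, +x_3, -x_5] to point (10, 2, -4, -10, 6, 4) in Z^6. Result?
(10, 2, -7, -9, 7, 3)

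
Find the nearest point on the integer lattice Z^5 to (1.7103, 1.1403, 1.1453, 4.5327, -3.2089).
(2, 1, 1, 5, -3)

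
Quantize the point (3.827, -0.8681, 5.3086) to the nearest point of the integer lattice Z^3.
(4, -1, 5)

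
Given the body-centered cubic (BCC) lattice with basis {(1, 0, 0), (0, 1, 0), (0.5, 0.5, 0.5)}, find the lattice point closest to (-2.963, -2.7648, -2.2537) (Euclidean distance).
(-3, -3, -2)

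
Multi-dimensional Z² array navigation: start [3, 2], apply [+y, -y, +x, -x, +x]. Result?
(4, 2)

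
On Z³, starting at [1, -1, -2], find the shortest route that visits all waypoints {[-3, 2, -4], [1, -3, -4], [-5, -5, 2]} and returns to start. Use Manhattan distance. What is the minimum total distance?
42
(one optimal route: (1, -1, -2) → (-3, 2, -4) → (-5, -5, 2) → (1, -3, -4) → (1, -1, -2))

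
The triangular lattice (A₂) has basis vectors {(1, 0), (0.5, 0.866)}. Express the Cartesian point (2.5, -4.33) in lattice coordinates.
5b₁ - 5b₂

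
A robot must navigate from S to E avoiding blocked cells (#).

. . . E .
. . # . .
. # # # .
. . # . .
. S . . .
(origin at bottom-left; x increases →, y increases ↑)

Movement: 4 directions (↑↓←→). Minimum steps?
8
(one shortest path: (1, 0) → (0, 0) → (0, 1) → (0, 2) → (0, 3) → (1, 3) → (1, 4) → (2, 4) → (3, 4))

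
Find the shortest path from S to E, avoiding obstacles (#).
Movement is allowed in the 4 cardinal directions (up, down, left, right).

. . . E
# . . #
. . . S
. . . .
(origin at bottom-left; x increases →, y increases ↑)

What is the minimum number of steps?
4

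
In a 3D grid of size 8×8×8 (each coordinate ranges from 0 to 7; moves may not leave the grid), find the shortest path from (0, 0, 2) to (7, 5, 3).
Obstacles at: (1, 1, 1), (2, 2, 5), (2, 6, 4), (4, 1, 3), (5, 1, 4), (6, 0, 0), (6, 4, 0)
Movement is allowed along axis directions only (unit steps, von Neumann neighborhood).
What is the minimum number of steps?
13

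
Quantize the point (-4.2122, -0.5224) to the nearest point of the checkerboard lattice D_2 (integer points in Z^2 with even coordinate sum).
(-4, 0)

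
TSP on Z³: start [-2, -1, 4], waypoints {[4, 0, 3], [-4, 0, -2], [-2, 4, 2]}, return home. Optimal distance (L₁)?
38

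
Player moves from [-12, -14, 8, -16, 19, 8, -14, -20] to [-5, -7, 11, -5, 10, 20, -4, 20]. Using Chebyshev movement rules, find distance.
40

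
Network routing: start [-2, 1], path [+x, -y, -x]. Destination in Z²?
(-2, 0)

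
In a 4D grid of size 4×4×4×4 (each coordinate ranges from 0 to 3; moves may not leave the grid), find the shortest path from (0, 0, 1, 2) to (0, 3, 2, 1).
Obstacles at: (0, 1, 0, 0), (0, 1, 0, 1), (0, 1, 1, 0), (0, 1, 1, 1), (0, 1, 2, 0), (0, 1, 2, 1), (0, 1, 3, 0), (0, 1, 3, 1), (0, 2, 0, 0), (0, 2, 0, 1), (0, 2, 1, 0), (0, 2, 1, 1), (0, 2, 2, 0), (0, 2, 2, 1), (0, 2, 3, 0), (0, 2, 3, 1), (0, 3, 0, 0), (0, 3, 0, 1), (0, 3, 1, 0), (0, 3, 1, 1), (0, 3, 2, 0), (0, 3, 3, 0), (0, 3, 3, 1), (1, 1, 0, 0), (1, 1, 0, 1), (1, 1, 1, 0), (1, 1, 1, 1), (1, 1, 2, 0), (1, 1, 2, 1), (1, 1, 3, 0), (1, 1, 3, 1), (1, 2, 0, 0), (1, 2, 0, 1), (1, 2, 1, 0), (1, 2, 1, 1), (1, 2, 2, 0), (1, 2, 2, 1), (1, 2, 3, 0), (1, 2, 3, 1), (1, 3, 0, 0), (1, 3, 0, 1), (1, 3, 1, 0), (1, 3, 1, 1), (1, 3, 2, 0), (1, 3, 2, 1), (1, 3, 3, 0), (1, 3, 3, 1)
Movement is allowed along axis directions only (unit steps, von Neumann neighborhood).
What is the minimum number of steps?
5
(one shortest path: (0, 0, 1, 2) → (0, 1, 1, 2) → (0, 2, 1, 2) → (0, 3, 1, 2) → (0, 3, 2, 2) → (0, 3, 2, 1))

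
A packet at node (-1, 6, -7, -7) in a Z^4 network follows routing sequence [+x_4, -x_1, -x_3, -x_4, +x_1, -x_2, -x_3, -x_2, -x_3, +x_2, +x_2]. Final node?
(-1, 6, -10, -7)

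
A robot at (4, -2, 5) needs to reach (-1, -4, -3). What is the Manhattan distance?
15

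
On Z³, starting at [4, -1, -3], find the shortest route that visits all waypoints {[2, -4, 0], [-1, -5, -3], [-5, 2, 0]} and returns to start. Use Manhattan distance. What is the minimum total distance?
44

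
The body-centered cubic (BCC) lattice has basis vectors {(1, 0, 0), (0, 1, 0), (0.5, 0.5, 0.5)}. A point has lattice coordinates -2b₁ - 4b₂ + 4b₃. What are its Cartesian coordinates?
(0, -2, 2)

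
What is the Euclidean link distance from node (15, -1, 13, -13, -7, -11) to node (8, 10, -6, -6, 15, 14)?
41.0974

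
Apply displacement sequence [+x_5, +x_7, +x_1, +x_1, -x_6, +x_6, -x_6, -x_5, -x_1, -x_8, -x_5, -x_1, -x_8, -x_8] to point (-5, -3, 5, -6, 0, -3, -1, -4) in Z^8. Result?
(-5, -3, 5, -6, -1, -4, 0, -7)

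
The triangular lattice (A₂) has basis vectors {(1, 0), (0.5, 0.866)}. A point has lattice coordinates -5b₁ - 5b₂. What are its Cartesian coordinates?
(-7.5, -4.33)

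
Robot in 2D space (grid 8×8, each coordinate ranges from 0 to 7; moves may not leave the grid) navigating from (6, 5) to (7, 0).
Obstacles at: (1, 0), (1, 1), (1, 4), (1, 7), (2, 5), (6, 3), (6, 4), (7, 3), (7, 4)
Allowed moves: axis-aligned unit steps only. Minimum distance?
8
(one shortest path: (6, 5) → (5, 5) → (5, 4) → (5, 3) → (5, 2) → (6, 2) → (7, 2) → (7, 1) → (7, 0))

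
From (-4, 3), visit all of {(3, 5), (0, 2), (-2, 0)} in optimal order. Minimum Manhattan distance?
15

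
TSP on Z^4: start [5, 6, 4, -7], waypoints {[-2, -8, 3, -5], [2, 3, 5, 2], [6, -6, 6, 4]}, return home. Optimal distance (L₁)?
78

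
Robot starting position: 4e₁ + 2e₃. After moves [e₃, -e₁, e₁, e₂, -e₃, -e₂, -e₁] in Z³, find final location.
(3, 0, 2)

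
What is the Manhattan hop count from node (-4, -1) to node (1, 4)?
10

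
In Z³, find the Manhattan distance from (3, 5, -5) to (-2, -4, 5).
24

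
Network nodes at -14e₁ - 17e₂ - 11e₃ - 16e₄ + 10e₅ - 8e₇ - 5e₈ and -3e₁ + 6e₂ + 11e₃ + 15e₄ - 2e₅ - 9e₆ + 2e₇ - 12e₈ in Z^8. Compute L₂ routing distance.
49.689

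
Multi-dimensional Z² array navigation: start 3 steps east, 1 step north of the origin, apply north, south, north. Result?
(3, 2)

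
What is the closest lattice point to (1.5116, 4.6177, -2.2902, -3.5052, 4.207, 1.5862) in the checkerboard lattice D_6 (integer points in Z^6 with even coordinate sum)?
(2, 5, -2, -3, 4, 2)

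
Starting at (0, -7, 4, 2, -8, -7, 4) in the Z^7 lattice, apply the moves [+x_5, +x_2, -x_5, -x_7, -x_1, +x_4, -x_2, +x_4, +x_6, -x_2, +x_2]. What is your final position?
(-1, -7, 4, 4, -8, -6, 3)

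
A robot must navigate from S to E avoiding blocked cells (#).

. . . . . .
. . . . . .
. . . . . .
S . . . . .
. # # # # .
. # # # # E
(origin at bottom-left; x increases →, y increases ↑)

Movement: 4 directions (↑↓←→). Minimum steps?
7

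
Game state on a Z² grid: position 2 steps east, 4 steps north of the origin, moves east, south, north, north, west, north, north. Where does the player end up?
(2, 7)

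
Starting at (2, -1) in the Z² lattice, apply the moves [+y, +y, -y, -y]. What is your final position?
(2, -1)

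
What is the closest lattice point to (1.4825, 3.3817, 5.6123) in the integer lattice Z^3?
(1, 3, 6)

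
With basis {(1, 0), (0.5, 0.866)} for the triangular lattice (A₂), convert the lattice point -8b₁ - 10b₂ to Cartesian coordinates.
(-13, -8.66)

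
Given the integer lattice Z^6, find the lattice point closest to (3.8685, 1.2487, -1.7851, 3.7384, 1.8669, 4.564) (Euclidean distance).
(4, 1, -2, 4, 2, 5)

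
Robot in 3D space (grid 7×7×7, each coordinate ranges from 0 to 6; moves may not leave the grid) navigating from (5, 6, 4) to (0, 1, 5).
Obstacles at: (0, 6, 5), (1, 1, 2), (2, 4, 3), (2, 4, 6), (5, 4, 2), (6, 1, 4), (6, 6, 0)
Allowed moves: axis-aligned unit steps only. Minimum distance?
11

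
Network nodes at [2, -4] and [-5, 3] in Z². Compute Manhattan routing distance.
14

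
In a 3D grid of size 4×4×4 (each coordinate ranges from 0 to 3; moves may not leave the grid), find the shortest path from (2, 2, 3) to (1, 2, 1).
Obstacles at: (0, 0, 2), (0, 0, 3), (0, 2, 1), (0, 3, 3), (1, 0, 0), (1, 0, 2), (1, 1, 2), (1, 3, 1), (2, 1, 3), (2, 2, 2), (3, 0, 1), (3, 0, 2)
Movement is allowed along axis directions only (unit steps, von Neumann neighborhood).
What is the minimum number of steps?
3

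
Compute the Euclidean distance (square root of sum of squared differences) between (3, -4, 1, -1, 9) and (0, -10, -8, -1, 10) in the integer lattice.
11.2694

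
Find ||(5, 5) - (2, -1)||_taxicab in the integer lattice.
9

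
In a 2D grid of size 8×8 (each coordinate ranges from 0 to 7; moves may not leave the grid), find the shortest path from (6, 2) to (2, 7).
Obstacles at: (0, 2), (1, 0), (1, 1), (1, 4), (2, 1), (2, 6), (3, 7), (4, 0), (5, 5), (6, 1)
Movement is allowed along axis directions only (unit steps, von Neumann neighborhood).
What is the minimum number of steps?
11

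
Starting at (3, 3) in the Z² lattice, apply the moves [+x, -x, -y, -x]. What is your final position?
(2, 2)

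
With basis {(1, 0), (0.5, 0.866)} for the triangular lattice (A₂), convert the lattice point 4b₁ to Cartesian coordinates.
(4, 0)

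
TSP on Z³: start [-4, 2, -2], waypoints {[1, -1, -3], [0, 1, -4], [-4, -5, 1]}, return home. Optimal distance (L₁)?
34
(one optimal route: (-4, 2, -2) → (0, 1, -4) → (1, -1, -3) → (-4, -5, 1) → (-4, 2, -2))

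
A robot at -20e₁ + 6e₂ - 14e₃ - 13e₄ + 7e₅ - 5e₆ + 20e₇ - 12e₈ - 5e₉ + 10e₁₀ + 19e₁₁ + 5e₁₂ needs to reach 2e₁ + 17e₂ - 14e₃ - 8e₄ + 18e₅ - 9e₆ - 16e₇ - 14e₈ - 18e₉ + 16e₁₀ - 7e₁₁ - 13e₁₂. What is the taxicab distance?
154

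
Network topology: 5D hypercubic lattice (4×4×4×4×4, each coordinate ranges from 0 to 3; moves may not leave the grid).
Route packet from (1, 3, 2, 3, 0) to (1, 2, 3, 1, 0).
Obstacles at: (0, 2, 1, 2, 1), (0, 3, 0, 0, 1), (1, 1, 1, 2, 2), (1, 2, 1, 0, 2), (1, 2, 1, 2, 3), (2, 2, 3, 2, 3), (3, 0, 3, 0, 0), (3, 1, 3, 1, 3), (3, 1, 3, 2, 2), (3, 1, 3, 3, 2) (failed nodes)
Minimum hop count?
4
(one shortest path: (1, 3, 2, 3, 0) → (1, 2, 2, 3, 0) → (1, 2, 3, 3, 0) → (1, 2, 3, 2, 0) → (1, 2, 3, 1, 0))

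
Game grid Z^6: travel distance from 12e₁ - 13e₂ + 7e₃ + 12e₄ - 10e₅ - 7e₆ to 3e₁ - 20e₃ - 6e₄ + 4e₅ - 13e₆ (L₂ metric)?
39.1791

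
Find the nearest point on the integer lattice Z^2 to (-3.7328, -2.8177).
(-4, -3)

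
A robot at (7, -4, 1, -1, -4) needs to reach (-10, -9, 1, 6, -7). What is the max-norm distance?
17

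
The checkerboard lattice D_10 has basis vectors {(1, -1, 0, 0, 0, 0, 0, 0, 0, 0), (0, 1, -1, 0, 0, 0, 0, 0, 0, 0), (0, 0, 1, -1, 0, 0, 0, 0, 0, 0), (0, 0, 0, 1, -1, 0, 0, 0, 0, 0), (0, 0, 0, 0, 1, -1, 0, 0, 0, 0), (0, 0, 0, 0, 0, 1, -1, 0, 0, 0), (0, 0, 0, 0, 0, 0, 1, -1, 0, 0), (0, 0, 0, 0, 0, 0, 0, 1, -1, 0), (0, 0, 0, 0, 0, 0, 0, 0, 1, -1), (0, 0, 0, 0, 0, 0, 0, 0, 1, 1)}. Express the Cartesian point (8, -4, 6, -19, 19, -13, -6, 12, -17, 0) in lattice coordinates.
8b₁ + 4b₂ + 10b₃ - 9b₄ + 10b₅ - 3b₆ - 9b₇ + 3b₈ - 7b₉ - 7b₁₀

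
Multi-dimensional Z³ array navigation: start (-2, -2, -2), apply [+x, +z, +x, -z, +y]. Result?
(0, -1, -2)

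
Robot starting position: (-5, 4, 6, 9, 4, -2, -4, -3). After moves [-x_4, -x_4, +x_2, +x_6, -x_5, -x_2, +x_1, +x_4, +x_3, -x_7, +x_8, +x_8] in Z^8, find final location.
(-4, 4, 7, 8, 3, -1, -5, -1)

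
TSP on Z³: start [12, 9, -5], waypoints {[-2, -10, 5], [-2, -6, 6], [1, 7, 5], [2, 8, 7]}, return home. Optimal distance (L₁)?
90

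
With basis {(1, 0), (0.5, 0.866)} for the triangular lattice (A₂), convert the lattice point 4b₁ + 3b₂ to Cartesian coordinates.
(5.5, 2.598)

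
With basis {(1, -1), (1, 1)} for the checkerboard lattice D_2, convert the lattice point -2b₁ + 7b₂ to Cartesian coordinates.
(5, 9)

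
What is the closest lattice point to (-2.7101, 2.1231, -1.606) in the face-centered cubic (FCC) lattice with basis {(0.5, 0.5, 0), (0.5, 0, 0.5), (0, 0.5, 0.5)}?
(-2.5, 2, -1.5)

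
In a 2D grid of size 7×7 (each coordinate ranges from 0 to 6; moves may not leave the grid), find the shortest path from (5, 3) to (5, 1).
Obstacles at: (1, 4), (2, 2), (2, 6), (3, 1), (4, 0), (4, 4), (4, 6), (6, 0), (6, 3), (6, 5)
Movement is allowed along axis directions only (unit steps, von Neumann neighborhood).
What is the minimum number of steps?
2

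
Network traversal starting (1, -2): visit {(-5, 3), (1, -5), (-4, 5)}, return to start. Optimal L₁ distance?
32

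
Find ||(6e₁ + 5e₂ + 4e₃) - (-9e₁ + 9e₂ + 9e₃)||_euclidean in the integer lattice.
16.3095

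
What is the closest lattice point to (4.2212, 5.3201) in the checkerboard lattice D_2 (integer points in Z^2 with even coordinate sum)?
(4, 6)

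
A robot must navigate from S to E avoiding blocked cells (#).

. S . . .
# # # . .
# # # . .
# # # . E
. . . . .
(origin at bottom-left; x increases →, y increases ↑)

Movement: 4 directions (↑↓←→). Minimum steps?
6
(one shortest path: (1, 4) → (2, 4) → (3, 4) → (4, 4) → (4, 3) → (4, 2) → (4, 1))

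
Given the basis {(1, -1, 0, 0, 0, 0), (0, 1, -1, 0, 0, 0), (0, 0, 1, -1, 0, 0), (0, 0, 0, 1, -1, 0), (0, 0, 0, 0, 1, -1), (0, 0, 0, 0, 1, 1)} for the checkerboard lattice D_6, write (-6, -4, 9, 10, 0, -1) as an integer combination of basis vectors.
-6b₁ - 10b₂ - b₃ + 9b₄ + 5b₅ + 4b₆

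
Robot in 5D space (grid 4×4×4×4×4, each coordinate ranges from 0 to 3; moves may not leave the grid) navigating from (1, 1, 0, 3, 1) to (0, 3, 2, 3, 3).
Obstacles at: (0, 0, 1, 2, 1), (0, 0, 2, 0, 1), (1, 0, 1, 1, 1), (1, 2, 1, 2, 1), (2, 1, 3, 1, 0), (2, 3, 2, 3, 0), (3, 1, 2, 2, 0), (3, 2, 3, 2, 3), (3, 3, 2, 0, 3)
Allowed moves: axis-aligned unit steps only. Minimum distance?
7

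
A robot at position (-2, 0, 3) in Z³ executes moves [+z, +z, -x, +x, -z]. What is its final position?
(-2, 0, 4)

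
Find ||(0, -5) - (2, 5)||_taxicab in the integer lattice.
12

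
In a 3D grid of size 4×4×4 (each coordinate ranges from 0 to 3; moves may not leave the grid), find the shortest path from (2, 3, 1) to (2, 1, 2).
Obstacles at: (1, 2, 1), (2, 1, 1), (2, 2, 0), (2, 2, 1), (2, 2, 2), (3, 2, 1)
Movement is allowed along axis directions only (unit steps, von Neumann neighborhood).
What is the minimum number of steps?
5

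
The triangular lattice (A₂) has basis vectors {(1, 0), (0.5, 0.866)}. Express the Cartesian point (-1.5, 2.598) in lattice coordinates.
-3b₁ + 3b₂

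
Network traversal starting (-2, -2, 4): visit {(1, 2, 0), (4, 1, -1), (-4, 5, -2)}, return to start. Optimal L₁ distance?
44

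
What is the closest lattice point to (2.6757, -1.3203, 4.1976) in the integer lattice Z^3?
(3, -1, 4)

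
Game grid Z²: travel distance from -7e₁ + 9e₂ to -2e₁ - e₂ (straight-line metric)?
11.1803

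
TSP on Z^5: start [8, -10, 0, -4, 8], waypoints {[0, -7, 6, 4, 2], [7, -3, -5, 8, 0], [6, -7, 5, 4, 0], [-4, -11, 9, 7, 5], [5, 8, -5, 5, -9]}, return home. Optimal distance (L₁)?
156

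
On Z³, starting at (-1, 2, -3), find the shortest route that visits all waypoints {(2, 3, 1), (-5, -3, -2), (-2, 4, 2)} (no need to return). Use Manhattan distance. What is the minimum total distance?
28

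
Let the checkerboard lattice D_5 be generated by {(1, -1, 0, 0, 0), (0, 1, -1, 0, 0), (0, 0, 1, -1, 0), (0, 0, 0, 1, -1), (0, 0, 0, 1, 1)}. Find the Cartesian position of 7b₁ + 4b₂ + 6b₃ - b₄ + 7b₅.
(7, -3, 2, 0, 8)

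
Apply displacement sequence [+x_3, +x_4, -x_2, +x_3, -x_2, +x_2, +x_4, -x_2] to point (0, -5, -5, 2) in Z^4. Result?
(0, -7, -3, 4)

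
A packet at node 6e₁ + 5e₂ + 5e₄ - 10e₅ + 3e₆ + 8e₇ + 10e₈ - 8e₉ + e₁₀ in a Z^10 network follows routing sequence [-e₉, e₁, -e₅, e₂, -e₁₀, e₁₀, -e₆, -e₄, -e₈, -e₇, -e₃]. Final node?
(7, 6, -1, 4, -11, 2, 7, 9, -9, 1)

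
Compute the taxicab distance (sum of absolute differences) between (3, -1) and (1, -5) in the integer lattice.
6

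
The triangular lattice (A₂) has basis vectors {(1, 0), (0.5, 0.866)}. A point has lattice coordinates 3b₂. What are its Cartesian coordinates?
(1.5, 2.598)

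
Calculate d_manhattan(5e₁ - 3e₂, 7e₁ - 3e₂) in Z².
2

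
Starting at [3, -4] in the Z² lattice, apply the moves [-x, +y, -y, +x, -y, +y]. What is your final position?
(3, -4)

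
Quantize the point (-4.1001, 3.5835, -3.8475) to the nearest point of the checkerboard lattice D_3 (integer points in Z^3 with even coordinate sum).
(-4, 4, -4)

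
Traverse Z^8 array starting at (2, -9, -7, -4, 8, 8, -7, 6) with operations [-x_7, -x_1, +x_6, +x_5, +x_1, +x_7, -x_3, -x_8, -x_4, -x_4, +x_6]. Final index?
(2, -9, -8, -6, 9, 10, -7, 5)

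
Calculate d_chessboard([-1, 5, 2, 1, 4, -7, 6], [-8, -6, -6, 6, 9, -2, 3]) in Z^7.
11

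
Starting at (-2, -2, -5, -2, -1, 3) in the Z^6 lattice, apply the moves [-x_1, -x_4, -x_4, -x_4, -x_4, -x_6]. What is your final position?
(-3, -2, -5, -6, -1, 2)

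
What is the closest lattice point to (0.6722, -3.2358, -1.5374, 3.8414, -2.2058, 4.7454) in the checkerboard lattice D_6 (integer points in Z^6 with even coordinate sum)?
(1, -3, -1, 4, -2, 5)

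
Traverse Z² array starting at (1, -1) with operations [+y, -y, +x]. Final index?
(2, -1)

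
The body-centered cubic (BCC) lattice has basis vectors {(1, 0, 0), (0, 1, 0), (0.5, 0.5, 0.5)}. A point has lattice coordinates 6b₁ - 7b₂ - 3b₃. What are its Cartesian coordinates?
(4.5, -8.5, -1.5)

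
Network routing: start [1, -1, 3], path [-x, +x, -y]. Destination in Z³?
(1, -2, 3)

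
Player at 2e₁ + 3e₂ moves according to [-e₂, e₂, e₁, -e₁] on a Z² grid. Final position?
(2, 3)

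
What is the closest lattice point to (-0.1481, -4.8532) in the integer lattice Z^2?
(0, -5)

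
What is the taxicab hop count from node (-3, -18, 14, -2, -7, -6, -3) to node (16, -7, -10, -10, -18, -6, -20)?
90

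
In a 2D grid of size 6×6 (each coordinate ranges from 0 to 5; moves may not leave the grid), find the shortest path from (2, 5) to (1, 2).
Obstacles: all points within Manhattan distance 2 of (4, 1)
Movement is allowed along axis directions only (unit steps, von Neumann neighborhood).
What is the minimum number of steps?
4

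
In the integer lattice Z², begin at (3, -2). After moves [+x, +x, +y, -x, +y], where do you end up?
(4, 0)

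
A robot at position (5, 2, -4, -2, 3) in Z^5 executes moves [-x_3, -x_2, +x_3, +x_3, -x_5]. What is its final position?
(5, 1, -3, -2, 2)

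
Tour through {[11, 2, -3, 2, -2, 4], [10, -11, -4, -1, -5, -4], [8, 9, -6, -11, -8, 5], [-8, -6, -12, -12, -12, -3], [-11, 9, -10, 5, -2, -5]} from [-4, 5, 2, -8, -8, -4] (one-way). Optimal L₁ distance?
197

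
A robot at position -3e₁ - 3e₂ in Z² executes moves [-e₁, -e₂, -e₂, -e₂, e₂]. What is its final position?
(-4, -5)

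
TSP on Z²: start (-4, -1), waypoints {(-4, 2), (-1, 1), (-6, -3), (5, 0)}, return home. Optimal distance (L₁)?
32
(one optimal route: (-4, -1) → (-4, 2) → (-1, 1) → (5, 0) → (-6, -3) → (-4, -1))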